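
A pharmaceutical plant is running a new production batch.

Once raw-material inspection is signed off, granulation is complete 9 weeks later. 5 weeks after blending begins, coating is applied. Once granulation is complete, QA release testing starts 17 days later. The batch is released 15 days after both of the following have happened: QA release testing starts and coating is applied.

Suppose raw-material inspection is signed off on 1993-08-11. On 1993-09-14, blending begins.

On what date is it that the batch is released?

Raw-material inspection is signed off: Aug 11, 1993.
Granulation is complete: Aug 11, 1993 + 9 weeks = Oct 13, 1993.
QA release testing starts: Oct 13, 1993 + 17 days = Oct 30, 1993.
Blending begins: Sep 14, 1993.
Coating is applied: Sep 14, 1993 + 5 weeks = Oct 19, 1993.
Both prerequisites met — QA release testing starts (Oct 30, 1993), coating is applied (Oct 19, 1993); the later is Oct 30, 1993.
The batch is released: Oct 30, 1993 + 15 days = Nov 14, 1993.

1993-11-14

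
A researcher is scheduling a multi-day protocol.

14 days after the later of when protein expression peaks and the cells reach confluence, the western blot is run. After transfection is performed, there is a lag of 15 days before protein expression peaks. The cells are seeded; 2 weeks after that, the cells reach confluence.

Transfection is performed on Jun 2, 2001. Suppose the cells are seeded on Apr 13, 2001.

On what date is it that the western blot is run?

Jul 1, 2001

Transfection is performed: Jun 2, 2001.
Protein expression peaks: Jun 2, 2001 + 15 days = Jun 17, 2001.
The cells are seeded: Apr 13, 2001.
The cells reach confluence: Apr 13, 2001 + 2 weeks = Apr 27, 2001.
Both prerequisites met — protein expression peaks (Jun 17, 2001), the cells reach confluence (Apr 27, 2001); the later is Jun 17, 2001.
The western blot is run: Jun 17, 2001 + 14 days = Jul 1, 2001.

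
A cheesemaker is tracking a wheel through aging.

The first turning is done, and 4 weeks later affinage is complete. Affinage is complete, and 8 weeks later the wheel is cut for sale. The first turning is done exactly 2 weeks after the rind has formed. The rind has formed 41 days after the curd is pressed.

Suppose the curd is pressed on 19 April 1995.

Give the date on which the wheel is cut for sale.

The curd is pressed: Apr 19, 1995.
The rind has formed: Apr 19, 1995 + 41 days = May 30, 1995.
The first turning is done: May 30, 1995 + 2 weeks = Jun 13, 1995.
Affinage is complete: Jun 13, 1995 + 4 weeks = Jul 11, 1995.
The wheel is cut for sale: Jul 11, 1995 + 8 weeks = Sep 5, 1995.

5 September 1995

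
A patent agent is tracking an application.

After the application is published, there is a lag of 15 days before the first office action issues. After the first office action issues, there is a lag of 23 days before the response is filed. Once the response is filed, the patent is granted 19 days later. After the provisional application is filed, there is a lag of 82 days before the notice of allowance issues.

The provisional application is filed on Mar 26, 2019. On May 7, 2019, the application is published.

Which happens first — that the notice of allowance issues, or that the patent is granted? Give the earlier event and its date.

The notice of allowance issues — Jun 16, 2019

The provisional application is filed: Mar 26, 2019.
The notice of allowance issues: Mar 26, 2019 + 82 days = Jun 16, 2019.
The application is published: May 7, 2019.
The first office action issues: May 7, 2019 + 15 days = May 22, 2019.
The response is filed: May 22, 2019 + 23 days = Jun 14, 2019.
The patent is granted: Jun 14, 2019 + 19 days = Jul 3, 2019.
Comparing: the notice of allowance issues on Jun 16, 2019 vs the patent is granted on Jul 3, 2019. Earlier: the notice of allowance issues.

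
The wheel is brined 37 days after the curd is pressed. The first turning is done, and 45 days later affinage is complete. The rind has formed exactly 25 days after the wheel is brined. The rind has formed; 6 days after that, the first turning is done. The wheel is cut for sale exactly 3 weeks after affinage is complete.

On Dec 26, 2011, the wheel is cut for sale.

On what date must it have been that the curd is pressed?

The wheel is cut for sale: Dec 26, 2011.
Affinage is complete: Dec 26, 2011 − 3 weeks = Dec 5, 2011.
The first turning is done: Dec 5, 2011 − 45 days = Oct 21, 2011.
The rind has formed: Oct 21, 2011 − 6 days = Oct 15, 2011.
The wheel is brined: Oct 15, 2011 − 25 days = Sep 20, 2011.
The curd is pressed: Sep 20, 2011 − 37 days = Aug 14, 2011.

Aug 14, 2011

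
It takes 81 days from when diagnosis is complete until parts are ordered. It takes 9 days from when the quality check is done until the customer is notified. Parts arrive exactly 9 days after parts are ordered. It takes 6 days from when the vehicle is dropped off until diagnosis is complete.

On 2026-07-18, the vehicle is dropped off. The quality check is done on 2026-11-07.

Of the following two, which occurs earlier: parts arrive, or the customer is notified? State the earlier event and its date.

Parts arrive — 2026-10-22

The vehicle is dropped off: Jul 18, 2026.
Diagnosis is complete: Jul 18, 2026 + 6 days = Jul 24, 2026.
Parts are ordered: Jul 24, 2026 + 81 days = Oct 13, 2026.
Parts arrive: Oct 13, 2026 + 9 days = Oct 22, 2026.
The quality check is done: Nov 7, 2026.
The customer is notified: Nov 7, 2026 + 9 days = Nov 16, 2026.
Comparing: parts arrive on Oct 22, 2026 vs the customer is notified on Nov 16, 2026. Earlier: parts arrive.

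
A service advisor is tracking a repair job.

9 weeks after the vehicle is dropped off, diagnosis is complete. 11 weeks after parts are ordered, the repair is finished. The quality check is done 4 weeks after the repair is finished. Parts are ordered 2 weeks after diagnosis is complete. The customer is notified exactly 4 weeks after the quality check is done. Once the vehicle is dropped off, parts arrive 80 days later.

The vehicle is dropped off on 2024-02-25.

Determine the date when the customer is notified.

2024-09-22

The vehicle is dropped off: Feb 25, 2024.
Diagnosis is complete: Feb 25, 2024 + 9 weeks = Apr 28, 2024.
Parts are ordered: Apr 28, 2024 + 2 weeks = May 12, 2024.
The repair is finished: May 12, 2024 + 11 weeks = Jul 28, 2024.
The quality check is done: Jul 28, 2024 + 4 weeks = Aug 25, 2024.
The customer is notified: Aug 25, 2024 + 4 weeks = Sep 22, 2024.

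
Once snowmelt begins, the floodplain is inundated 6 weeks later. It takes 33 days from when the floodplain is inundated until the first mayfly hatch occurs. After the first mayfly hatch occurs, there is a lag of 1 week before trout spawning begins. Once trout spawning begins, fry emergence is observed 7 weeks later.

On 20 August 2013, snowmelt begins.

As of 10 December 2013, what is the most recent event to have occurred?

Snowmelt begins: Aug 20, 2013.
The floodplain is inundated: Aug 20, 2013 + 6 weeks = Oct 1, 2013.
The first mayfly hatch occurs: Oct 1, 2013 + 33 days = Nov 3, 2013.
Trout spawning begins: Nov 3, 2013 + 1 week = Nov 10, 2013.
Fry emergence is observed: Nov 10, 2013 + 7 weeks = Dec 29, 2013.
Dec 10, 2013 falls between when trout spawning begins (Nov 10, 2013) and when fry emergence is observed (Dec 29, 2013).

Trout spawning begins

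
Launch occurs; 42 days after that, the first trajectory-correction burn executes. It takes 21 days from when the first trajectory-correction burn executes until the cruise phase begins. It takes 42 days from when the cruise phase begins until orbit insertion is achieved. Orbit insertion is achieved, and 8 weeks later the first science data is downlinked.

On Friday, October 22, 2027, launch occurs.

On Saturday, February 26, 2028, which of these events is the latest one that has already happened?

Launch occurs: Oct 22, 2027.
The first trajectory-correction burn executes: Oct 22, 2027 + 42 days = Dec 3, 2027.
The cruise phase begins: Dec 3, 2027 + 21 days = Dec 24, 2027.
Orbit insertion is achieved: Dec 24, 2027 + 42 days = Feb 4, 2028.
The first science data is downlinked: Feb 4, 2028 + 8 weeks = Mar 31, 2028.
Feb 26, 2028 falls between when orbit insertion is achieved (Feb 4, 2028) and when the first science data is downlinked (Mar 31, 2028).

Orbit insertion is achieved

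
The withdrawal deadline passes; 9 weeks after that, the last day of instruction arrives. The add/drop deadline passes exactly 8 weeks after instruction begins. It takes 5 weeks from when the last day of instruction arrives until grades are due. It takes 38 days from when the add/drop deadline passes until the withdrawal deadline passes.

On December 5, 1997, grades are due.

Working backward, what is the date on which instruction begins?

Grades are due: Dec 5, 1997.
The last day of instruction arrives: Dec 5, 1997 − 5 weeks = Oct 31, 1997.
The withdrawal deadline passes: Oct 31, 1997 − 9 weeks = Aug 29, 1997.
The add/drop deadline passes: Aug 29, 1997 − 38 days = Jul 22, 1997.
Instruction begins: Jul 22, 1997 − 8 weeks = May 27, 1997.

May 27, 1997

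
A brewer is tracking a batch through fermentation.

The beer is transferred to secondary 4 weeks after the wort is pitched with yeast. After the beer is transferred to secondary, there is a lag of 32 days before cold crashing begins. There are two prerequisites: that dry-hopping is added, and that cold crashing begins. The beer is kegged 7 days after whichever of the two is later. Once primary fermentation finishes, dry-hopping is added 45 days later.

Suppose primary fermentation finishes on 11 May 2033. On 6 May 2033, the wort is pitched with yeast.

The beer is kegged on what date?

Primary fermentation finishes: May 11, 2033.
Dry-hopping is added: May 11, 2033 + 45 days = Jun 25, 2033.
The wort is pitched with yeast: May 6, 2033.
The beer is transferred to secondary: May 6, 2033 + 4 weeks = Jun 3, 2033.
Cold crashing begins: Jun 3, 2033 + 32 days = Jul 5, 2033.
Both prerequisites met — dry-hopping is added (Jun 25, 2033), cold crashing begins (Jul 5, 2033); the later is Jul 5, 2033.
The beer is kegged: Jul 5, 2033 + 7 days = Jul 12, 2033.

12 July 2033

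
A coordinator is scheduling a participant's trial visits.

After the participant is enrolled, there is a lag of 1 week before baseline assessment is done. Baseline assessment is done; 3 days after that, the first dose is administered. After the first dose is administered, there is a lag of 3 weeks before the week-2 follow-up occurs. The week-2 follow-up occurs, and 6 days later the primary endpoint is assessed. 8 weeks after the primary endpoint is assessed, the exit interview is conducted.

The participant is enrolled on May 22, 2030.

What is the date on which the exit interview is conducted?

The participant is enrolled: May 22, 2030.
Baseline assessment is done: May 22, 2030 + 1 week = May 29, 2030.
The first dose is administered: May 29, 2030 + 3 days = Jun 1, 2030.
The week-2 follow-up occurs: Jun 1, 2030 + 3 weeks = Jun 22, 2030.
The primary endpoint is assessed: Jun 22, 2030 + 6 days = Jun 28, 2030.
The exit interview is conducted: Jun 28, 2030 + 8 weeks = Aug 23, 2030.

August 23, 2030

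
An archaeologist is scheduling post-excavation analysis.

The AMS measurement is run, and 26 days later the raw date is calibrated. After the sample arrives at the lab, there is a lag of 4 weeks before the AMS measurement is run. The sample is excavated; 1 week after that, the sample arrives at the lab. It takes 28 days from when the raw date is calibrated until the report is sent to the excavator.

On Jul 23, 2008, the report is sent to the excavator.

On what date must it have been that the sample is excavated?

Apr 25, 2008

The report is sent to the excavator: Jul 23, 2008.
The raw date is calibrated: Jul 23, 2008 − 28 days = Jun 25, 2008.
The AMS measurement is run: Jun 25, 2008 − 26 days = May 30, 2008.
The sample arrives at the lab: May 30, 2008 − 4 weeks = May 2, 2008.
The sample is excavated: May 2, 2008 − 1 week = Apr 25, 2008.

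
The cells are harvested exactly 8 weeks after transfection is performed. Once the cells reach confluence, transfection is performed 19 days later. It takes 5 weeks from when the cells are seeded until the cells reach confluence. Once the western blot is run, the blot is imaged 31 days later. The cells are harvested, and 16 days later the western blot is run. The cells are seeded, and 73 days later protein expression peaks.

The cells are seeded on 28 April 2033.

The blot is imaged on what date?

The cells are seeded: Apr 28, 2033.
The cells reach confluence: Apr 28, 2033 + 5 weeks = Jun 2, 2033.
Transfection is performed: Jun 2, 2033 + 19 days = Jun 21, 2033.
The cells are harvested: Jun 21, 2033 + 8 weeks = Aug 16, 2033.
The western blot is run: Aug 16, 2033 + 16 days = Sep 1, 2033.
The blot is imaged: Sep 1, 2033 + 31 days = Oct 2, 2033.

2 October 2033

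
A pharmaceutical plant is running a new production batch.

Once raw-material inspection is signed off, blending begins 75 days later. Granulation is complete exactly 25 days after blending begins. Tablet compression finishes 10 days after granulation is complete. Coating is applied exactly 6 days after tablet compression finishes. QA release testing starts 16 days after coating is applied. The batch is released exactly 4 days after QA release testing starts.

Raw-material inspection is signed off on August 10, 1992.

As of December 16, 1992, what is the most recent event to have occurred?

Raw-material inspection is signed off: Aug 10, 1992.
Blending begins: Aug 10, 1992 + 75 days = Oct 24, 1992.
Granulation is complete: Oct 24, 1992 + 25 days = Nov 18, 1992.
Tablet compression finishes: Nov 18, 1992 + 10 days = Nov 28, 1992.
Coating is applied: Nov 28, 1992 + 6 days = Dec 4, 1992.
QA release testing starts: Dec 4, 1992 + 16 days = Dec 20, 1992.
The batch is released: Dec 20, 1992 + 4 days = Dec 24, 1992.
Dec 16, 1992 falls between when coating is applied (Dec 4, 1992) and when QA release testing starts (Dec 20, 1992).

Coating is applied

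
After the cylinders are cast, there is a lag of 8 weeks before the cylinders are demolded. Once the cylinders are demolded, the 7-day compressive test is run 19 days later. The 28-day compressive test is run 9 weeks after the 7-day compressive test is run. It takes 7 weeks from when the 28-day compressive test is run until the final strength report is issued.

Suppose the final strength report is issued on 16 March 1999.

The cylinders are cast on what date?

10 September 1998

The final strength report is issued: Mar 16, 1999.
The 28-day compressive test is run: Mar 16, 1999 − 7 weeks = Jan 26, 1999.
The 7-day compressive test is run: Jan 26, 1999 − 9 weeks = Nov 24, 1998.
The cylinders are demolded: Nov 24, 1998 − 19 days = Nov 5, 1998.
The cylinders are cast: Nov 5, 1998 − 8 weeks = Sep 10, 1998.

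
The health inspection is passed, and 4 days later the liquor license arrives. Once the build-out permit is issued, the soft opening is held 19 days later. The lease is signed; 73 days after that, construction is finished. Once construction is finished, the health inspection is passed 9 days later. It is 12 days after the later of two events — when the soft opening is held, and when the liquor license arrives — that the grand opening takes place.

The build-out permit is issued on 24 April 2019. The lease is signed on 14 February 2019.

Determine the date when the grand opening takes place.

25 May 2019

The build-out permit is issued: Apr 24, 2019.
The soft opening is held: Apr 24, 2019 + 19 days = May 13, 2019.
The lease is signed: Feb 14, 2019.
Construction is finished: Feb 14, 2019 + 73 days = Apr 28, 2019.
The health inspection is passed: Apr 28, 2019 + 9 days = May 7, 2019.
The liquor license arrives: May 7, 2019 + 4 days = May 11, 2019.
Both prerequisites met — the soft opening is held (May 13, 2019), the liquor license arrives (May 11, 2019); the later is May 13, 2019.
The grand opening takes place: May 13, 2019 + 12 days = May 25, 2019.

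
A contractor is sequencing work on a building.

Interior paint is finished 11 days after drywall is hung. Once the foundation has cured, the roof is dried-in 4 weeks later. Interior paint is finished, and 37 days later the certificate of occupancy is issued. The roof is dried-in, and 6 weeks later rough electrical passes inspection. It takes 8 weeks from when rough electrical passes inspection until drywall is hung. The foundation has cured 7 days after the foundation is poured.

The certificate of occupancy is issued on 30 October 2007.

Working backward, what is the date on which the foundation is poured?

The certificate of occupancy is issued: Oct 30, 2007.
Interior paint is finished: Oct 30, 2007 − 37 days = Sep 23, 2007.
Drywall is hung: Sep 23, 2007 − 11 days = Sep 12, 2007.
Rough electrical passes inspection: Sep 12, 2007 − 8 weeks = Jul 18, 2007.
The roof is dried-in: Jul 18, 2007 − 6 weeks = Jun 6, 2007.
The foundation has cured: Jun 6, 2007 − 4 weeks = May 9, 2007.
The foundation is poured: May 9, 2007 − 7 days = May 2, 2007.

2 May 2007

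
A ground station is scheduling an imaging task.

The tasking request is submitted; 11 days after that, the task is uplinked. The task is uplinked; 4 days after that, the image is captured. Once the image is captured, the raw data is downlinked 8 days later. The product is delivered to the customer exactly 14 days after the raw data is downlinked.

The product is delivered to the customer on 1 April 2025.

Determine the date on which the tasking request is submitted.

The product is delivered to the customer: Apr 1, 2025.
The raw data is downlinked: Apr 1, 2025 − 14 days = Mar 18, 2025.
The image is captured: Mar 18, 2025 − 8 days = Mar 10, 2025.
The task is uplinked: Mar 10, 2025 − 4 days = Mar 6, 2025.
The tasking request is submitted: Mar 6, 2025 − 11 days = Feb 23, 2025.

23 February 2025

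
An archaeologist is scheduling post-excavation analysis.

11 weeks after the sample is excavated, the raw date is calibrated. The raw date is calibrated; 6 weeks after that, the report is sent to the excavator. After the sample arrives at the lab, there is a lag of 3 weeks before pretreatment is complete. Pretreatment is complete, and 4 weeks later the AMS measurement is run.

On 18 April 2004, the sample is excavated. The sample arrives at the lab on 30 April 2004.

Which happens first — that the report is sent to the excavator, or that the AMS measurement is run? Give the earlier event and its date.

The AMS measurement is run — 18 June 2004

The sample is excavated: Apr 18, 2004.
The raw date is calibrated: Apr 18, 2004 + 11 weeks = Jul 4, 2004.
The report is sent to the excavator: Jul 4, 2004 + 6 weeks = Aug 15, 2004.
The sample arrives at the lab: Apr 30, 2004.
Pretreatment is complete: Apr 30, 2004 + 3 weeks = May 21, 2004.
The AMS measurement is run: May 21, 2004 + 4 weeks = Jun 18, 2004.
Comparing: the report is sent to the excavator on Aug 15, 2004 vs the AMS measurement is run on Jun 18, 2004. Earlier: the AMS measurement is run.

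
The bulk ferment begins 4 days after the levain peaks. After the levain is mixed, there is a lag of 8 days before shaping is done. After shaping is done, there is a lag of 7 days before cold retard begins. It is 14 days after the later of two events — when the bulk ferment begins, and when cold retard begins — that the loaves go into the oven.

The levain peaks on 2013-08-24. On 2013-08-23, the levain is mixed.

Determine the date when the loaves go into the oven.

2013-09-21

The levain peaks: Aug 24, 2013.
The bulk ferment begins: Aug 24, 2013 + 4 days = Aug 28, 2013.
The levain is mixed: Aug 23, 2013.
Shaping is done: Aug 23, 2013 + 8 days = Aug 31, 2013.
Cold retard begins: Aug 31, 2013 + 7 days = Sep 7, 2013.
Both prerequisites met — the bulk ferment begins (Aug 28, 2013), cold retard begins (Sep 7, 2013); the later is Sep 7, 2013.
The loaves go into the oven: Sep 7, 2013 + 14 days = Sep 21, 2013.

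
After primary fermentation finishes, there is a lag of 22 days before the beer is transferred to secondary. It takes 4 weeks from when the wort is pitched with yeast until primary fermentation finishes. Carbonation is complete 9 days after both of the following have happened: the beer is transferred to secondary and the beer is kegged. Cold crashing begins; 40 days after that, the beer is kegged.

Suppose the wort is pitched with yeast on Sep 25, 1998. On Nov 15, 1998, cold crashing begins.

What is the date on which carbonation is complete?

Jan 3, 1999

The wort is pitched with yeast: Sep 25, 1998.
Primary fermentation finishes: Sep 25, 1998 + 4 weeks = Oct 23, 1998.
The beer is transferred to secondary: Oct 23, 1998 + 22 days = Nov 14, 1998.
Cold crashing begins: Nov 15, 1998.
The beer is kegged: Nov 15, 1998 + 40 days = Dec 25, 1998.
Both prerequisites met — the beer is transferred to secondary (Nov 14, 1998), the beer is kegged (Dec 25, 1998); the later is Dec 25, 1998.
Carbonation is complete: Dec 25, 1998 + 9 days = Jan 3, 1999.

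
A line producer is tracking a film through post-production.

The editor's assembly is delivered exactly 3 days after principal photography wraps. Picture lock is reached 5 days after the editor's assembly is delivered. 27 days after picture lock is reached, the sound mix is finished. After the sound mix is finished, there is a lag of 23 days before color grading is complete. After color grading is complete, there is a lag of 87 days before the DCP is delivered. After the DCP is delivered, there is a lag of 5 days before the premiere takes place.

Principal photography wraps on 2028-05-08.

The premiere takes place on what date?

Principal photography wraps: May 8, 2028.
The editor's assembly is delivered: May 8, 2028 + 3 days = May 11, 2028.
Picture lock is reached: May 11, 2028 + 5 days = May 16, 2028.
The sound mix is finished: May 16, 2028 + 27 days = Jun 12, 2028.
Color grading is complete: Jun 12, 2028 + 23 days = Jul 5, 2028.
The DCP is delivered: Jul 5, 2028 + 87 days = Sep 30, 2028.
The premiere takes place: Sep 30, 2028 + 5 days = Oct 5, 2028.

2028-10-05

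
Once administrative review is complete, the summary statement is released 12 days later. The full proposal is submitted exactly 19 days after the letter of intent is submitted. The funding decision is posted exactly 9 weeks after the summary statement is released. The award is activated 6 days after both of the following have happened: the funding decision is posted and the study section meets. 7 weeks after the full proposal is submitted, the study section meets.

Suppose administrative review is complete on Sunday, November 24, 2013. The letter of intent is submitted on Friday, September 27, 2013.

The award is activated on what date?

Thursday, February 13, 2014

Administrative review is complete: Nov 24, 2013.
The summary statement is released: Nov 24, 2013 + 12 days = Dec 6, 2013.
The funding decision is posted: Dec 6, 2013 + 9 weeks = Feb 7, 2014.
The letter of intent is submitted: Sep 27, 2013.
The full proposal is submitted: Sep 27, 2013 + 19 days = Oct 16, 2013.
The study section meets: Oct 16, 2013 + 7 weeks = Dec 4, 2013.
Both prerequisites met — the funding decision is posted (Feb 7, 2014), the study section meets (Dec 4, 2013); the later is Feb 7, 2014.
The award is activated: Feb 7, 2014 + 6 days = Feb 13, 2014.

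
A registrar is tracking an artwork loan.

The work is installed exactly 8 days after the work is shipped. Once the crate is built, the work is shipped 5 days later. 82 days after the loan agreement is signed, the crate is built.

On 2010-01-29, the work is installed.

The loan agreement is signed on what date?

The work is installed: Jan 29, 2010.
The work is shipped: Jan 29, 2010 − 8 days = Jan 21, 2010.
The crate is built: Jan 21, 2010 − 5 days = Jan 16, 2010.
The loan agreement is signed: Jan 16, 2010 − 82 days = Oct 26, 2009.

2009-10-26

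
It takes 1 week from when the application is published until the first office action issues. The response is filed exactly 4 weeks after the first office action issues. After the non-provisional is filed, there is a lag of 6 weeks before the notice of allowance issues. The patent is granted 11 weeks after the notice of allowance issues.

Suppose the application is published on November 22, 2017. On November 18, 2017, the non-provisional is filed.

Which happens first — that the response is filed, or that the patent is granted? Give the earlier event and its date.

The application is published: Nov 22, 2017.
The first office action issues: Nov 22, 2017 + 1 week = Nov 29, 2017.
The response is filed: Nov 29, 2017 + 4 weeks = Dec 27, 2017.
The non-provisional is filed: Nov 18, 2017.
The notice of allowance issues: Nov 18, 2017 + 6 weeks = Dec 30, 2017.
The patent is granted: Dec 30, 2017 + 11 weeks = Mar 17, 2018.
Comparing: the response is filed on Dec 27, 2017 vs the patent is granted on Mar 17, 2018. Earlier: the response is filed.

The response is filed — December 27, 2017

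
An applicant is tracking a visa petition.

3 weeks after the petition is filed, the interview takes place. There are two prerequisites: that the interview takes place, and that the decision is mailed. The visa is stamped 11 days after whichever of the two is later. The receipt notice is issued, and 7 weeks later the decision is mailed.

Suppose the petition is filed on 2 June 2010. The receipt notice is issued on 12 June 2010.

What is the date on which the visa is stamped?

11 August 2010

The petition is filed: Jun 2, 2010.
The interview takes place: Jun 2, 2010 + 3 weeks = Jun 23, 2010.
The receipt notice is issued: Jun 12, 2010.
The decision is mailed: Jun 12, 2010 + 7 weeks = Jul 31, 2010.
Both prerequisites met — the interview takes place (Jun 23, 2010), the decision is mailed (Jul 31, 2010); the later is Jul 31, 2010.
The visa is stamped: Jul 31, 2010 + 11 days = Aug 11, 2010.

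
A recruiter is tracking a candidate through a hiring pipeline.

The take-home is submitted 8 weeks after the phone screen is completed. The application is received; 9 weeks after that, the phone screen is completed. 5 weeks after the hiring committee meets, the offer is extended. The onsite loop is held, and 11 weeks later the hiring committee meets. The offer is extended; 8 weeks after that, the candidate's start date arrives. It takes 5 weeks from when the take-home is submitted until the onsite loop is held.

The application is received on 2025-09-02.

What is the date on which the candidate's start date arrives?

2026-07-21

The application is received: Sep 2, 2025.
The phone screen is completed: Sep 2, 2025 + 9 weeks = Nov 4, 2025.
The take-home is submitted: Nov 4, 2025 + 8 weeks = Dec 30, 2025.
The onsite loop is held: Dec 30, 2025 + 5 weeks = Feb 3, 2026.
The hiring committee meets: Feb 3, 2026 + 11 weeks = Apr 21, 2026.
The offer is extended: Apr 21, 2026 + 5 weeks = May 26, 2026.
The candidate's start date arrives: May 26, 2026 + 8 weeks = Jul 21, 2026.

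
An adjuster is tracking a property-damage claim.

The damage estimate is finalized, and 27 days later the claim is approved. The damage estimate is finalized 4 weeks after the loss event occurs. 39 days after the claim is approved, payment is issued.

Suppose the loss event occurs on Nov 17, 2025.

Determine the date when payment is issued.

The loss event occurs: Nov 17, 2025.
The damage estimate is finalized: Nov 17, 2025 + 4 weeks = Dec 15, 2025.
The claim is approved: Dec 15, 2025 + 27 days = Jan 11, 2026.
Payment is issued: Jan 11, 2026 + 39 days = Feb 19, 2026.

Feb 19, 2026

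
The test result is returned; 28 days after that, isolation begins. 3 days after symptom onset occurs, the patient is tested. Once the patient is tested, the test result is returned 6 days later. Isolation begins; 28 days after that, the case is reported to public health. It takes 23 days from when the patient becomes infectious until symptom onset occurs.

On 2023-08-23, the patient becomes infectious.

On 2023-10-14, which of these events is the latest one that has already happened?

The patient becomes infectious: Aug 23, 2023.
Symptom onset occurs: Aug 23, 2023 + 23 days = Sep 15, 2023.
The patient is tested: Sep 15, 2023 + 3 days = Sep 18, 2023.
The test result is returned: Sep 18, 2023 + 6 days = Sep 24, 2023.
Isolation begins: Sep 24, 2023 + 28 days = Oct 22, 2023.
The case is reported to public health: Oct 22, 2023 + 28 days = Nov 19, 2023.
Oct 14, 2023 falls between when the test result is returned (Sep 24, 2023) and when isolation begins (Oct 22, 2023).

The test result is returned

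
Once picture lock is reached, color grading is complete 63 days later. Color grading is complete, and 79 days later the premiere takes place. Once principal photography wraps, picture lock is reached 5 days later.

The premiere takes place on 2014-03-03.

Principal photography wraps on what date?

The premiere takes place: Mar 3, 2014.
Color grading is complete: Mar 3, 2014 − 79 days = Dec 14, 2013.
Picture lock is reached: Dec 14, 2013 − 63 days = Oct 12, 2013.
Principal photography wraps: Oct 12, 2013 − 5 days = Oct 7, 2013.

2013-10-07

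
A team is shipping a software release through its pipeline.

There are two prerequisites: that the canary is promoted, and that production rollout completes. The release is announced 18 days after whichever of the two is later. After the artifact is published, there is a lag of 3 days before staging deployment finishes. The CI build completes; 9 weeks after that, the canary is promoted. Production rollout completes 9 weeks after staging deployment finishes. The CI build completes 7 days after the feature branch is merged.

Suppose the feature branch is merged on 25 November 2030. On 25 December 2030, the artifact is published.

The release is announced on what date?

The feature branch is merged: Nov 25, 2030.
The CI build completes: Nov 25, 2030 + 7 days = Dec 2, 2030.
The canary is promoted: Dec 2, 2030 + 9 weeks = Feb 3, 2031.
The artifact is published: Dec 25, 2030.
Staging deployment finishes: Dec 25, 2030 + 3 days = Dec 28, 2030.
Production rollout completes: Dec 28, 2030 + 9 weeks = Mar 1, 2031.
Both prerequisites met — the canary is promoted (Feb 3, 2031), production rollout completes (Mar 1, 2031); the later is Mar 1, 2031.
The release is announced: Mar 1, 2031 + 18 days = Mar 19, 2031.

19 March 2031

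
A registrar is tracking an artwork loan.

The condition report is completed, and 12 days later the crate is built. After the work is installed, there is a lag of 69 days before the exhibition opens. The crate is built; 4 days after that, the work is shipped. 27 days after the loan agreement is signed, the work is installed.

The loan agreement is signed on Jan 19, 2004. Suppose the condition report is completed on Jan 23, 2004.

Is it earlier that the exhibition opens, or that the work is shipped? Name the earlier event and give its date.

The loan agreement is signed: Jan 19, 2004.
The work is installed: Jan 19, 2004 + 27 days = Feb 15, 2004.
The exhibition opens: Feb 15, 2004 + 69 days = Apr 24, 2004.
The condition report is completed: Jan 23, 2004.
The crate is built: Jan 23, 2004 + 12 days = Feb 4, 2004.
The work is shipped: Feb 4, 2004 + 4 days = Feb 8, 2004.
Comparing: the exhibition opens on Apr 24, 2004 vs the work is shipped on Feb 8, 2004. Earlier: the work is shipped.

The work is shipped — Feb 8, 2004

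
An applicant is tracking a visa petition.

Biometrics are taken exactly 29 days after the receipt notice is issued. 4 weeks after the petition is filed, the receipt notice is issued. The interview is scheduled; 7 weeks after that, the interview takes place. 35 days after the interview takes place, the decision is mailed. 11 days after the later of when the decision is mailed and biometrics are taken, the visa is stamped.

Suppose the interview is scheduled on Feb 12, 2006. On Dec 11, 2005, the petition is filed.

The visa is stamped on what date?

May 18, 2006

The interview is scheduled: Feb 12, 2006.
The interview takes place: Feb 12, 2006 + 7 weeks = Apr 2, 2006.
The decision is mailed: Apr 2, 2006 + 35 days = May 7, 2006.
The petition is filed: Dec 11, 2005.
The receipt notice is issued: Dec 11, 2005 + 4 weeks = Jan 8, 2006.
Biometrics are taken: Jan 8, 2006 + 29 days = Feb 6, 2006.
Both prerequisites met — the decision is mailed (May 7, 2006), biometrics are taken (Feb 6, 2006); the later is May 7, 2006.
The visa is stamped: May 7, 2006 + 11 days = May 18, 2006.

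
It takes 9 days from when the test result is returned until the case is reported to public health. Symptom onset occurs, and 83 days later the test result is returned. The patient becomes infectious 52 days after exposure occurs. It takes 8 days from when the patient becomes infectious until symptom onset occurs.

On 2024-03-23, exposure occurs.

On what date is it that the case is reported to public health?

2024-08-22

Exposure occurs: Mar 23, 2024.
The patient becomes infectious: Mar 23, 2024 + 52 days = May 14, 2024.
Symptom onset occurs: May 14, 2024 + 8 days = May 22, 2024.
The test result is returned: May 22, 2024 + 83 days = Aug 13, 2024.
The case is reported to public health: Aug 13, 2024 + 9 days = Aug 22, 2024.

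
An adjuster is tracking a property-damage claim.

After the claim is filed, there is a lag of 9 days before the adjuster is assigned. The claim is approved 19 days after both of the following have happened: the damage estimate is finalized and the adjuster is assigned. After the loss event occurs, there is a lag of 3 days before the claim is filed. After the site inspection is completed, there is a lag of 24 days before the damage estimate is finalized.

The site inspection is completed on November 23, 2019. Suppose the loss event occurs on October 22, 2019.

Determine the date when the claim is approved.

January 5, 2020

The site inspection is completed: Nov 23, 2019.
The damage estimate is finalized: Nov 23, 2019 + 24 days = Dec 17, 2019.
The loss event occurs: Oct 22, 2019.
The claim is filed: Oct 22, 2019 + 3 days = Oct 25, 2019.
The adjuster is assigned: Oct 25, 2019 + 9 days = Nov 3, 2019.
Both prerequisites met — the damage estimate is finalized (Dec 17, 2019), the adjuster is assigned (Nov 3, 2019); the later is Dec 17, 2019.
The claim is approved: Dec 17, 2019 + 19 days = Jan 5, 2020.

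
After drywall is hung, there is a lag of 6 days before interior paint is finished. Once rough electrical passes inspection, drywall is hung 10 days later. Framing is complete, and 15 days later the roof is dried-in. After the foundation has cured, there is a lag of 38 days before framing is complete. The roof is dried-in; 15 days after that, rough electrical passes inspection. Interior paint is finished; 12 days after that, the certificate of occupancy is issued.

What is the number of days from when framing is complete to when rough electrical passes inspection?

Causal path: framing is complete → the roof is dried-in → rough electrical passes inspection.
Total delay along the path: 15 + 15 = 30 days.

30 days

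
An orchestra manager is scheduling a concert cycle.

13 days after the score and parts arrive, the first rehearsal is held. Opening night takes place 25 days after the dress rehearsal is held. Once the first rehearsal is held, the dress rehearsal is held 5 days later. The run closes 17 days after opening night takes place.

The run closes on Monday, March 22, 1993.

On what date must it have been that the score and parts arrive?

The run closes: Mar 22, 1993.
Opening night takes place: Mar 22, 1993 − 17 days = Mar 5, 1993.
The dress rehearsal is held: Mar 5, 1993 − 25 days = Feb 8, 1993.
The first rehearsal is held: Feb 8, 1993 − 5 days = Feb 3, 1993.
The score and parts arrive: Feb 3, 1993 − 13 days = Jan 21, 1993.

Thursday, January 21, 1993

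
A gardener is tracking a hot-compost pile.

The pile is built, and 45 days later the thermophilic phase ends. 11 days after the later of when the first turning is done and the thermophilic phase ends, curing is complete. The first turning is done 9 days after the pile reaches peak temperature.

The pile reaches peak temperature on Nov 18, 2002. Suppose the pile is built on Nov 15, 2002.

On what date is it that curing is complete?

The pile reaches peak temperature: Nov 18, 2002.
The first turning is done: Nov 18, 2002 + 9 days = Nov 27, 2002.
The pile is built: Nov 15, 2002.
The thermophilic phase ends: Nov 15, 2002 + 45 days = Dec 30, 2002.
Both prerequisites met — the first turning is done (Nov 27, 2002), the thermophilic phase ends (Dec 30, 2002); the later is Dec 30, 2002.
Curing is complete: Dec 30, 2002 + 11 days = Jan 10, 2003.

Jan 10, 2003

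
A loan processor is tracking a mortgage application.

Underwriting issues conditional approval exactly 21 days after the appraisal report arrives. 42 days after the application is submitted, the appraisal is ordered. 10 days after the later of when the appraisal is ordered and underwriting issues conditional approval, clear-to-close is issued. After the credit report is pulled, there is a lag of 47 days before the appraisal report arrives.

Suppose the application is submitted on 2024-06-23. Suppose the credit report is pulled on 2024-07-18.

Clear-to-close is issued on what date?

The application is submitted: Jun 23, 2024.
The appraisal is ordered: Jun 23, 2024 + 42 days = Aug 4, 2024.
The credit report is pulled: Jul 18, 2024.
The appraisal report arrives: Jul 18, 2024 + 47 days = Sep 3, 2024.
Underwriting issues conditional approval: Sep 3, 2024 + 21 days = Sep 24, 2024.
Both prerequisites met — the appraisal is ordered (Aug 4, 2024), underwriting issues conditional approval (Sep 24, 2024); the later is Sep 24, 2024.
Clear-to-close is issued: Sep 24, 2024 + 10 days = Oct 4, 2024.

2024-10-04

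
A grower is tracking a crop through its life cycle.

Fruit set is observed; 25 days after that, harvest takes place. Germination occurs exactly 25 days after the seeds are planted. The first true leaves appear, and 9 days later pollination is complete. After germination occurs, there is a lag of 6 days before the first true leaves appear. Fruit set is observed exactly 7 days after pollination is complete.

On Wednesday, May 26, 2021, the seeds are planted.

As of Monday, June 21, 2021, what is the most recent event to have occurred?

The seeds are planted: May 26, 2021.
Germination occurs: May 26, 2021 + 25 days = Jun 20, 2021.
The first true leaves appear: Jun 20, 2021 + 6 days = Jun 26, 2021.
Pollination is complete: Jun 26, 2021 + 9 days = Jul 5, 2021.
Fruit set is observed: Jul 5, 2021 + 7 days = Jul 12, 2021.
Harvest takes place: Jul 12, 2021 + 25 days = Aug 6, 2021.
Jun 21, 2021 falls between when germination occurs (Jun 20, 2021) and when the first true leaves appear (Jun 26, 2021).

Germination occurs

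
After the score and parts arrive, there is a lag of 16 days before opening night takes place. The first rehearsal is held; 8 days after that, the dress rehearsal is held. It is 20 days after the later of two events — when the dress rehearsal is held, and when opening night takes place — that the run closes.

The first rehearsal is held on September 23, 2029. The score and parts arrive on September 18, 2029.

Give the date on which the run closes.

The first rehearsal is held: Sep 23, 2029.
The dress rehearsal is held: Sep 23, 2029 + 8 days = Oct 1, 2029.
The score and parts arrive: Sep 18, 2029.
Opening night takes place: Sep 18, 2029 + 16 days = Oct 4, 2029.
Both prerequisites met — the dress rehearsal is held (Oct 1, 2029), opening night takes place (Oct 4, 2029); the later is Oct 4, 2029.
The run closes: Oct 4, 2029 + 20 days = Oct 24, 2029.

October 24, 2029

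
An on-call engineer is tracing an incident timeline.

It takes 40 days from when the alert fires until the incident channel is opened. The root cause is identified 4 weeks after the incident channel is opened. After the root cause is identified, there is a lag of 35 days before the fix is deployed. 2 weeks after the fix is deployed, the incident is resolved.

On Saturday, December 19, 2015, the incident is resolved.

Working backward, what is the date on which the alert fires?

The incident is resolved: Dec 19, 2015.
The fix is deployed: Dec 19, 2015 − 2 weeks = Dec 5, 2015.
The root cause is identified: Dec 5, 2015 − 35 days = Oct 31, 2015.
The incident channel is opened: Oct 31, 2015 − 4 weeks = Oct 3, 2015.
The alert fires: Oct 3, 2015 − 40 days = Aug 24, 2015.

Monday, August 24, 2015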